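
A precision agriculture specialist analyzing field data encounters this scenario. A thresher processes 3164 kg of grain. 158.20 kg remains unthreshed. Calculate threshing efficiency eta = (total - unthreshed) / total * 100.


eta = (total - unthreshed) / total * 100
    = (3164 - 158.20) / 3164 * 100
    = 3005.80 / 3164 * 100
    = 95%


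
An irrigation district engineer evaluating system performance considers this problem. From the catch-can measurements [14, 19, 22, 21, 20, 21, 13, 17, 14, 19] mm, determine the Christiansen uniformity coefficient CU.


xbar = 180 / 10 = 18
sum|xi - xbar| = 28
CU = 100 * (1 - 28 / (10 * 18))
   = 100 * (1 - 0.1556)
   = 84.44%


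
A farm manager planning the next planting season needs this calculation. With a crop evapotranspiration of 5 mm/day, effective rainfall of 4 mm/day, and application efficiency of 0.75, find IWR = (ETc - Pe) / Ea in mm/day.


IWR = (ETc - Pe) / Ea
    = (5 - 4) / 0.75
    = 1 / 0.75
    = 1.33 mm/day


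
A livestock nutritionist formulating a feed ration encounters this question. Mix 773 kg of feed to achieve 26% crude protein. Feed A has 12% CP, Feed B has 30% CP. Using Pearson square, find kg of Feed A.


parts_A = CP_b - target = 30 - 26 = 4
parts_B = target - CP_a = 26 - 12 = 14
total_parts = 4 + 14 = 18
Feed A = 773 * 4 / 18 = 171.78 kg
Feed B = 773 * 14 / 18 = 601.22 kg

171.78 kg


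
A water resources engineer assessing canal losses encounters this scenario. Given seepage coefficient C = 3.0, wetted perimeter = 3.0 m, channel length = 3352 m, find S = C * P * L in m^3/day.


S = C * P * L
  = 3.0 * 3.0 * 3352
  = 30168 m^3/day


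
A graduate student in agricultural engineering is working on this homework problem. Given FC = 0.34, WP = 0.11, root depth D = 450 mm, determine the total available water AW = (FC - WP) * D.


AW = (FC - WP) * D
   = (0.34 - 0.11) * 450
   = 0.23 * 450
   = 103.50 mm


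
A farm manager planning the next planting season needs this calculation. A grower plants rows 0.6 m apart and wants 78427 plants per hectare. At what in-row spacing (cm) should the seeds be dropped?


spacing = 10000 / (row_sp * density)
        = 10000 / (0.6 * 78427)
        = 10000 / 47056.20
        = 0.21251 m = 21.25 cm


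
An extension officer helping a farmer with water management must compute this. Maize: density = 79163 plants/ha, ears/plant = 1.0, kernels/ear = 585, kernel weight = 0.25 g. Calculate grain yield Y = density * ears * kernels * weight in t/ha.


Y = density * ears * kernels * kw
  = 79163 * 1.0 * 585 * 0.25 g/ha
  = 11577588.75 g/ha
  = 11577.59 kg/ha = 11.58 t/ha


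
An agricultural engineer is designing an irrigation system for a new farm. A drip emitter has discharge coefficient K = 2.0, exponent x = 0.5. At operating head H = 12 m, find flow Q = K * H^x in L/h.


Q = K * H^x
  = 2.0 * 12^0.5
  = 2.0 * 3.4641
  = 6.93 L/h


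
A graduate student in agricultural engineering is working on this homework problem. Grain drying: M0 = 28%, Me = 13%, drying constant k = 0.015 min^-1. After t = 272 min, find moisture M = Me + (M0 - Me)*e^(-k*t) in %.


M = Me + (M0 - Me) * e^(-k*t)
  = 13 + (28 - 13) * e^(-0.015*272)
  = 13 + 15 * e^(-4.080)
  = 13 + 15 * 0.01691
  = 13 + 0.2536
  = 13.25%


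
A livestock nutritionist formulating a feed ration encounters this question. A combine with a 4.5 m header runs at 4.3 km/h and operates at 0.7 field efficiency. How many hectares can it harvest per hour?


C = w * v * eta_f / 10
  = 4.5 * 4.3 * 0.7 / 10
  = 13.55 / 10
  = 1.35 ha/h


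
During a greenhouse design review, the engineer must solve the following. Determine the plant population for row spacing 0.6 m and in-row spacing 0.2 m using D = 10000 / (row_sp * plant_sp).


D = 10000 / (row_sp * plant_sp)
  = 10000 / (0.6 * 0.2)
  = 10000 / 0.1200
  = 83333.33 plants/ha


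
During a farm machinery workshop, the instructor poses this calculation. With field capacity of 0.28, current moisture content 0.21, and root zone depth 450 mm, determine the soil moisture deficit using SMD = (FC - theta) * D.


SMD = (FC - theta) * D
    = (0.28 - 0.21) * 450
    = 0.070 * 450
    = 31.50 mm


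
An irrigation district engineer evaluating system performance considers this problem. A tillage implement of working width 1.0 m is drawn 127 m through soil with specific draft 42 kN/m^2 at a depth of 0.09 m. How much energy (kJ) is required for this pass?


E = k * d * w * L
  = 42 * 0.09 * 1.0 * 127
  = 480.06 kJ


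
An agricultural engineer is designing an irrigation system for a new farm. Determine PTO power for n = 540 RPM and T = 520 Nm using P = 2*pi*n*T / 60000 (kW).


P = 2*pi*n*T / 60000
  = 2*pi * 540 * 520 / 60000
  = 1764318.43 / 60000
  = 29.41 kW


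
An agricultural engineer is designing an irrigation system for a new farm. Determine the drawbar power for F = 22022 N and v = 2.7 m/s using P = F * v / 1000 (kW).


P = F * v / 1000
  = 22022 * 2.7 / 1000
  = 59459.40 / 1000
  = 59.46 kW


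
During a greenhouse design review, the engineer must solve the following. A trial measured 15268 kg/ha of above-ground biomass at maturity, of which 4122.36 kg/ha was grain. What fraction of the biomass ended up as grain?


HI = grain_yield / biomass
   = 4122.36 / 15268
   = 0.27


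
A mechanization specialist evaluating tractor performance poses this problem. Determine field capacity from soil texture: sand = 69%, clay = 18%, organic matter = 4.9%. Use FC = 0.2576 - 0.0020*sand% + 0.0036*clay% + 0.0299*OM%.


FC = 0.2576 - 0.0020*69 + 0.0036*18 + 0.0299*4.9
   = 0.2576 - 0.1380 + 0.0648 + 0.1465
   = 0.3309


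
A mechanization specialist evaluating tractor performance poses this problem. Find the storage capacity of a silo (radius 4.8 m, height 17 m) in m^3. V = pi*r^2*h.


V = pi * r^2 * h
  = pi * 4.8^2 * 17
  = pi * 23.04 * 17
  = 1230.50 m^3


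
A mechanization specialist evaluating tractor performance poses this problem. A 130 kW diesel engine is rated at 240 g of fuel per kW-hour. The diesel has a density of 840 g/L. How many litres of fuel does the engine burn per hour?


FC = P * BSFC / rho_fuel
   = 130 * 240 / 840
   = 31200 / 840
   = 37.14 L/h


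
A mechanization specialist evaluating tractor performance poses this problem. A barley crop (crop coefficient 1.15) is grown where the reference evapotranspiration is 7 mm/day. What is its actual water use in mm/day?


ETc = Kc * ET0
    = 1.15 * 7
    = 8.05 mm/day


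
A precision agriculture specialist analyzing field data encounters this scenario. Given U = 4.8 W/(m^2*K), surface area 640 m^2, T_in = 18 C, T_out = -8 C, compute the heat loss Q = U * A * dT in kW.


dT = 18 - (-8) = 26 K
Q = U * A * dT
  = 4.8 * 640 * 26
  = 79872 W = 79.87 kW


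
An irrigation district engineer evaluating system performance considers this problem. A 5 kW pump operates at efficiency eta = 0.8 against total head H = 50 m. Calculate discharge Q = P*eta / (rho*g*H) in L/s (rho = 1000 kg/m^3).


Q = (P * 1000 * eta) / (rho * g * H)
  = (5 * 1000 * 0.8) / (1000 * 9.81 * 50)
  = 4000 / 490500
  = 0.00815 m^3/s = 8.15 L/s


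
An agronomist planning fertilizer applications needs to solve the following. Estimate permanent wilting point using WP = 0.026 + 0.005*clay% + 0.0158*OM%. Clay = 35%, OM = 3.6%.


WP = 0.026 + 0.005*35 + 0.0158*3.6
   = 0.026 + 0.1750 + 0.0569
   = 0.2579


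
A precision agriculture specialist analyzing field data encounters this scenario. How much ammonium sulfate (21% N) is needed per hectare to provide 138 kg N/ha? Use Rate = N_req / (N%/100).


Rate = N_required / (N_content / 100)
     = 138 / (21 / 100)
     = 138 / 0.21
     = 657.14 kg/ha


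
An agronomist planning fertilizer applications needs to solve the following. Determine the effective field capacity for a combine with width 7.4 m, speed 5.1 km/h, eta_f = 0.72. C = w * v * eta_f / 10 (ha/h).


C = w * v * eta_f / 10
  = 7.4 * 5.1 * 0.72 / 10
  = 27.17 / 10
  = 2.72 ha/h


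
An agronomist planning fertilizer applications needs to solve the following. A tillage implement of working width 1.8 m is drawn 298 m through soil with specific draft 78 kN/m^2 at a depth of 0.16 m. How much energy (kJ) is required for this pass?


E = k * d * w * L
  = 78 * 0.16 * 1.8 * 298
  = 6694.27 kJ


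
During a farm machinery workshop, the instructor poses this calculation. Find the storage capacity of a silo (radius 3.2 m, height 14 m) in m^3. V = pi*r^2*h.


V = pi * r^2 * h
  = pi * 3.2^2 * 14
  = pi * 10.24 * 14
  = 450.38 m^3


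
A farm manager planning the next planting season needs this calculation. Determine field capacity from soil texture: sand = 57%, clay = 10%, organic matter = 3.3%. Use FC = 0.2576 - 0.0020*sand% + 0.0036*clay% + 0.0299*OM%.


FC = 0.2576 - 0.0020*57 + 0.0036*10 + 0.0299*3.3
   = 0.2576 - 0.1140 + 0.0360 + 0.0987
   = 0.2783


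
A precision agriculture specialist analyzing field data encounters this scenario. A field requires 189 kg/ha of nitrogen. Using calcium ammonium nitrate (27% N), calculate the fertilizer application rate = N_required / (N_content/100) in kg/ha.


Rate = N_required / (N_content / 100)
     = 189 / (27 / 100)
     = 189 / 0.27
     = 700 kg/ha


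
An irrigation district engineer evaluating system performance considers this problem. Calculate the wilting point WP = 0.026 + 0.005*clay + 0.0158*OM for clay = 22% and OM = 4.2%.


WP = 0.026 + 0.005*22 + 0.0158*4.2
   = 0.026 + 0.1100 + 0.0664
   = 0.2024


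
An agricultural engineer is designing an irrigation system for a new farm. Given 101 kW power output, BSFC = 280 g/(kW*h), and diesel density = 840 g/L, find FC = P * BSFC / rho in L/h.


FC = P * BSFC / rho_fuel
   = 101 * 280 / 840
   = 28280 / 840
   = 33.67 L/h


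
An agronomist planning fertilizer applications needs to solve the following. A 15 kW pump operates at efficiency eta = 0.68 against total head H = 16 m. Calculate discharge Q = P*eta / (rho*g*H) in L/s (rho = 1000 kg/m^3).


Q = (P * 1000 * eta) / (rho * g * H)
  = (15 * 1000 * 0.68) / (1000 * 9.81 * 16)
  = 10200 / 156960
  = 0.06498 m^3/s = 64.98 L/s


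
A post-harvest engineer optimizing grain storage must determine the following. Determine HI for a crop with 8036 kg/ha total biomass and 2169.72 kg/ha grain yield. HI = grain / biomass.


HI = grain_yield / biomass
   = 2169.72 / 8036
   = 0.27


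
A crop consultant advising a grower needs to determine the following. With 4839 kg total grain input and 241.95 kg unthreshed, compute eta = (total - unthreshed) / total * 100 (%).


eta = (total - unthreshed) / total * 100
    = (4839 - 241.95) / 4839 * 100
    = 4597.05 / 4839 * 100
    = 95%


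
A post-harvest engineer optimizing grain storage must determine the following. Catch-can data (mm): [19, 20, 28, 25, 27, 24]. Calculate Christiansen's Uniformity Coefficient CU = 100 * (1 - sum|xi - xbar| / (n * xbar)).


xbar = 143 / 6 = 23.833
sum|xi - xbar| = 17.333
CU = 100 * (1 - 17.333 / (6 * 23.833))
   = 100 * (1 - 0.1212)
   = 87.88%


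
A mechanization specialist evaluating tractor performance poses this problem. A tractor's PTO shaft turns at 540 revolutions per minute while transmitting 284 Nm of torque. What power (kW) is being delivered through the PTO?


P = 2*pi*n*T / 60000
  = 2*pi * 540 * 284 / 60000
  = 963589.30 / 60000
  = 16.06 kW


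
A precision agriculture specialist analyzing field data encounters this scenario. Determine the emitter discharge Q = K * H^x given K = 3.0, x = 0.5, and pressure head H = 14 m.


Q = K * H^x
  = 3.0 * 14^0.5
  = 3.0 * 3.7417
  = 11.22 L/h


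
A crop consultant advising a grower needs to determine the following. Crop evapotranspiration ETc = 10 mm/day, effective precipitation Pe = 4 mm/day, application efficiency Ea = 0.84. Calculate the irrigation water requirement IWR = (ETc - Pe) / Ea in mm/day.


IWR = (ETc - Pe) / Ea
    = (10 - 4) / 0.84
    = 6 / 0.84
    = 7.14 mm/day


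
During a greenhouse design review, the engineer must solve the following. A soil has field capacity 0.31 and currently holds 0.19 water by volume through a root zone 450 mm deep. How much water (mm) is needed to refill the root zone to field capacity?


SMD = (FC - theta) * D
    = (0.31 - 0.19) * 450
    = 0.120 * 450
    = 54 mm


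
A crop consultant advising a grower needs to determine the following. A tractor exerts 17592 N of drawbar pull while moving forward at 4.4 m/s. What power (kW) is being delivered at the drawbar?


P = F * v / 1000
  = 17592 * 4.4 / 1000
  = 77404.80 / 1000
  = 77.40 kW


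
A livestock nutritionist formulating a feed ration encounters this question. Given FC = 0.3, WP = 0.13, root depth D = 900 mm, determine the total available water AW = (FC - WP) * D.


AW = (FC - WP) * D
   = (0.3 - 0.13) * 900
   = 0.17 * 900
   = 153 mm


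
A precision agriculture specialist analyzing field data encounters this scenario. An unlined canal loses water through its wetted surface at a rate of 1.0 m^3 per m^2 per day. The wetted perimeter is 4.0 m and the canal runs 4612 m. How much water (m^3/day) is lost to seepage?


S = C * P * L
  = 1.0 * 4.0 * 4612
  = 18448 m^3/day


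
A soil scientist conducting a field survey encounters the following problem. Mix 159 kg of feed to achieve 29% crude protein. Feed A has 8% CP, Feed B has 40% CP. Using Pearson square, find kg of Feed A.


parts_A = CP_b - target = 40 - 29 = 11
parts_B = target - CP_a = 29 - 8 = 21
total_parts = 11 + 21 = 32
Feed A = 159 * 11 / 32 = 54.66 kg
Feed B = 159 * 21 / 32 = 104.34 kg

54.66 kg


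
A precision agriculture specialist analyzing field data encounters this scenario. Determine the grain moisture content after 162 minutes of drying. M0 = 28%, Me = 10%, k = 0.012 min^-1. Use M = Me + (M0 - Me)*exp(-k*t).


M = Me + (M0 - Me) * e^(-k*t)
  = 10 + (28 - 10) * e^(-0.012*162)
  = 10 + 18 * e^(-1.944)
  = 10 + 18 * 0.14313
  = 10 + 2.5763
  = 12.58%


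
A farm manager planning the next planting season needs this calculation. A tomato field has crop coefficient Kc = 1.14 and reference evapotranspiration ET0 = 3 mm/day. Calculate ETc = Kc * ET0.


ETc = Kc * ET0
    = 1.14 * 3
    = 3.42 mm/day


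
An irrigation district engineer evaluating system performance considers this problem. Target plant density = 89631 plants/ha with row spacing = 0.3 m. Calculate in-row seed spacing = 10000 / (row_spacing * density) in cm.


spacing = 10000 / (row_sp * density)
        = 10000 / (0.3 * 89631)
        = 10000 / 26889.30
        = 0.37190 m = 37.19 cm


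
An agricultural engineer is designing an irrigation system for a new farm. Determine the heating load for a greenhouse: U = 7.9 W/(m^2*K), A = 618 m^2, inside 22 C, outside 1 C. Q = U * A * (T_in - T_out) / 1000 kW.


dT = 22 - (1) = 21 K
Q = U * A * dT
  = 7.9 * 618 * 21
  = 102526.20 W = 102.53 kW


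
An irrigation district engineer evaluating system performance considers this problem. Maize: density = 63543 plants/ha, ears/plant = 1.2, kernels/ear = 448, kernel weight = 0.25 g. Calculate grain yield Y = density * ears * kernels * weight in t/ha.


Y = density * ears * kernels * kw
  = 63543 * 1.2 * 448 * 0.25 g/ha
  = 8540179.20 g/ha
  = 8540.18 kg/ha = 8.54 t/ha


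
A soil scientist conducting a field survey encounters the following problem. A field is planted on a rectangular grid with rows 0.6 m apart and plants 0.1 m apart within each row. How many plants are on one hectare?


D = 10000 / (row_sp * plant_sp)
  = 10000 / (0.6 * 0.1)
  = 10000 / 0.0600
  = 166666.67 plants/ha


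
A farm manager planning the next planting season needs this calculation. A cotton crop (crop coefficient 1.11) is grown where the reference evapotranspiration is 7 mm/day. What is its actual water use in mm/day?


ETc = Kc * ET0
    = 1.11 * 7
    = 7.77 mm/day


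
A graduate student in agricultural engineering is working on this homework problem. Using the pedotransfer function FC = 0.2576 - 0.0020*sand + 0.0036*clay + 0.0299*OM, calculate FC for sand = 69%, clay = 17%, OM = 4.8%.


FC = 0.2576 - 0.0020*69 + 0.0036*17 + 0.0299*4.8
   = 0.2576 - 0.1380 + 0.0612 + 0.1435
   = 0.3243


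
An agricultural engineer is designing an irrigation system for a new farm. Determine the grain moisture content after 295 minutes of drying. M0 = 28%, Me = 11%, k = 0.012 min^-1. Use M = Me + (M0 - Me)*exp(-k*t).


M = Me + (M0 - Me) * e^(-k*t)
  = 11 + (28 - 11) * e^(-0.012*295)
  = 11 + 17 * e^(-3.540)
  = 11 + 17 * 0.02901
  = 11 + 0.4932
  = 11.49%


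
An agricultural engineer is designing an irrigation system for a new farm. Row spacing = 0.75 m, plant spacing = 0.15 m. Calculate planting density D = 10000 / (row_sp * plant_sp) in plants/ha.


D = 10000 / (row_sp * plant_sp)
  = 10000 / (0.75 * 0.15)
  = 10000 / 0.1125
  = 88888.89 plants/ha


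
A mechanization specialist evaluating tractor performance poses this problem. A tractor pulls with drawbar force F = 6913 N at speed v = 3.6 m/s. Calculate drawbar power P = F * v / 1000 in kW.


P = F * v / 1000
  = 6913 * 3.6 / 1000
  = 24886.80 / 1000
  = 24.89 kW


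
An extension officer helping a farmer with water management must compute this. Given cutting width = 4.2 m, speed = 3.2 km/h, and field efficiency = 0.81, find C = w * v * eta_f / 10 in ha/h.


C = w * v * eta_f / 10
  = 4.2 * 3.2 * 0.81 / 10
  = 10.89 / 10
  = 1.09 ha/h


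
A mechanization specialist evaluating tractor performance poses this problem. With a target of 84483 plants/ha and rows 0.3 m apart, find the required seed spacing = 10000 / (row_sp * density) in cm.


spacing = 10000 / (row_sp * density)
        = 10000 / (0.3 * 84483)
        = 10000 / 25344.90
        = 0.39456 m = 39.46 cm


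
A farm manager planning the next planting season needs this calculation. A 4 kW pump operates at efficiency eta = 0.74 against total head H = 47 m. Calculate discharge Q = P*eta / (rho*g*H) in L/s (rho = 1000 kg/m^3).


Q = (P * 1000 * eta) / (rho * g * H)
  = (4 * 1000 * 0.74) / (1000 * 9.81 * 47)
  = 2960 / 461070
  = 0.00642 m^3/s = 6.42 L/s


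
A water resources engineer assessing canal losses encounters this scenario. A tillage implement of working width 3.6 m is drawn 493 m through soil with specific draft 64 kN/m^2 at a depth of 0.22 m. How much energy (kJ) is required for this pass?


E = k * d * w * L
  = 64 * 0.22 * 3.6 * 493
  = 24989.18 kJ


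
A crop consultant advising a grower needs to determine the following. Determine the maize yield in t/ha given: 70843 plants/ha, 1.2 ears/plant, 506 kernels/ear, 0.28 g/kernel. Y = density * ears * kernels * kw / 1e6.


Y = density * ears * kernels * kw
  = 70843 * 1.2 * 506 * 0.28 g/ha
  = 12044443.49 g/ha
  = 12044.44 kg/ha = 12.04 t/ha


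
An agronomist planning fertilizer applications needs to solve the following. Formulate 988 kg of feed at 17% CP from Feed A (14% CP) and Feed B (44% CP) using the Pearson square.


parts_A = CP_b - target = 44 - 17 = 27
parts_B = target - CP_a = 17 - 14 = 3
total_parts = 27 + 3 = 30
Feed A = 988 * 27 / 30 = 889.20 kg
Feed B = 988 * 3 / 30 = 98.80 kg

889.20 kg


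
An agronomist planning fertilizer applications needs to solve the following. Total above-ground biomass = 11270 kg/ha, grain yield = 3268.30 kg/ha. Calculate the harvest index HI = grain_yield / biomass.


HI = grain_yield / biomass
   = 3268.30 / 11270
   = 0.29


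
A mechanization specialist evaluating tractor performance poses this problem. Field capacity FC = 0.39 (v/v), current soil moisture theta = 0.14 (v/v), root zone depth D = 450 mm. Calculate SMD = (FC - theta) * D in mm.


SMD = (FC - theta) * D
    = (0.39 - 0.14) * 450
    = 0.250 * 450
    = 112.50 mm


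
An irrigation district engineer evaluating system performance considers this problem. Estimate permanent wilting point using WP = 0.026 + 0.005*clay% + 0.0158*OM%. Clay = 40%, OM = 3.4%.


WP = 0.026 + 0.005*40 + 0.0158*3.4
   = 0.026 + 0.2000 + 0.0537
   = 0.2797


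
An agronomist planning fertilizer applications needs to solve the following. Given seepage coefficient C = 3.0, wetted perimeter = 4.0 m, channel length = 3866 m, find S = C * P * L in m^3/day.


S = C * P * L
  = 3.0 * 4.0 * 3866
  = 46392 m^3/day


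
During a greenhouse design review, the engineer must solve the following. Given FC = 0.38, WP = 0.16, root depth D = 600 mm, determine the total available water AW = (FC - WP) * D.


AW = (FC - WP) * D
   = (0.38 - 0.16) * 600
   = 0.22 * 600
   = 132 mm


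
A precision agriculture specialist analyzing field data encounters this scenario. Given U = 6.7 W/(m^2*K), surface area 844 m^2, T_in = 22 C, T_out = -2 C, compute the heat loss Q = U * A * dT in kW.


dT = 22 - (-2) = 24 K
Q = U * A * dT
  = 6.7 * 844 * 24
  = 135715.20 W = 135.72 kW


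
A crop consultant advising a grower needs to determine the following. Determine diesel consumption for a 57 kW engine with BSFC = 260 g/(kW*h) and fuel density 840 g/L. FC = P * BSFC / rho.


FC = P * BSFC / rho_fuel
   = 57 * 260 / 840
   = 14820 / 840
   = 17.64 L/h


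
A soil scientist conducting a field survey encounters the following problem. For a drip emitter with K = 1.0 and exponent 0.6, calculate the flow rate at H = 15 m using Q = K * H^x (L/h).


Q = K * H^x
  = 1.0 * 15^0.6
  = 1.0 * 5.0776
  = 5.08 L/h


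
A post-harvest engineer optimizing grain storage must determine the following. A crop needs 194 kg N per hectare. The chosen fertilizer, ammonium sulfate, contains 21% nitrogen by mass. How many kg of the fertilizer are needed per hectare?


Rate = N_required / (N_content / 100)
     = 194 / (21 / 100)
     = 194 / 0.21
     = 923.81 kg/ha


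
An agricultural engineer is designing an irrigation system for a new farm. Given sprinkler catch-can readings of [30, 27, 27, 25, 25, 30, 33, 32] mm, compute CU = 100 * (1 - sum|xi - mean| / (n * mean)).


xbar = 229 / 8 = 28.625
sum|xi - xbar| = 21
CU = 100 * (1 - 21 / (8 * 28.625))
   = 100 * (1 - 0.0917)
   = 90.83%


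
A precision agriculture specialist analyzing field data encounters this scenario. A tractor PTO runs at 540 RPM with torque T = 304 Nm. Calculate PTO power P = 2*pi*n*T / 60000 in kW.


P = 2*pi*n*T / 60000
  = 2*pi * 540 * 304 / 60000
  = 1031447.70 / 60000
  = 17.19 kW


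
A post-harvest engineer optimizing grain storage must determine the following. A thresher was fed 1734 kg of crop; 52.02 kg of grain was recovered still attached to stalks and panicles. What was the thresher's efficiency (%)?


eta = (total - unthreshed) / total * 100
    = (1734 - 52.02) / 1734 * 100
    = 1681.98 / 1734 * 100
    = 97%


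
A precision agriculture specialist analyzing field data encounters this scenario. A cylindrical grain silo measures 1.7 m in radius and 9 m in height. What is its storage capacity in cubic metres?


V = pi * r^2 * h
  = pi * 1.7^2 * 9
  = pi * 2.89 * 9
  = 81.71 m^3


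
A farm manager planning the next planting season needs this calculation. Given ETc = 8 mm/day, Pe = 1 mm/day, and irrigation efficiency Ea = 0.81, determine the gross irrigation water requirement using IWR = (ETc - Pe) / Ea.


IWR = (ETc - Pe) / Ea
    = (8 - 1) / 0.81
    = 7 / 0.81
    = 8.64 mm/day


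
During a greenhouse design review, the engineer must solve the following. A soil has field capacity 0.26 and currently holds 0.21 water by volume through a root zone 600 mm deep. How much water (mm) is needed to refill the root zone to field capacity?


SMD = (FC - theta) * D
    = (0.26 - 0.21) * 600
    = 0.050 * 600
    = 30 mm


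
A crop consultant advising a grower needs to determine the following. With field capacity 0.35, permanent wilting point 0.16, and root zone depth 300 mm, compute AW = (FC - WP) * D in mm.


AW = (FC - WP) * D
   = (0.35 - 0.16) * 300
   = 0.19 * 300
   = 57 mm


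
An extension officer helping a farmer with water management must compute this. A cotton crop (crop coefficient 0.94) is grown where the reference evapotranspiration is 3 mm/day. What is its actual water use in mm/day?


ETc = Kc * ET0
    = 0.94 * 3
    = 2.82 mm/day


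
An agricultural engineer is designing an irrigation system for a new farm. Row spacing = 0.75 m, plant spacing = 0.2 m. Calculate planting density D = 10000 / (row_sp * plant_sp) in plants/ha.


D = 10000 / (row_sp * plant_sp)
  = 10000 / (0.75 * 0.2)
  = 10000 / 0.1500
  = 66666.67 plants/ha


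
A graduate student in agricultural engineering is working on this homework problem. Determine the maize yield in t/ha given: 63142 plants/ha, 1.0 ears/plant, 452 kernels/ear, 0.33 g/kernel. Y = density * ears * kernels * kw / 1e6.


Y = density * ears * kernels * kw
  = 63142 * 1.0 * 452 * 0.33 g/ha
  = 9418260.72 g/ha
  = 9418.26 kg/ha = 9.42 t/ha


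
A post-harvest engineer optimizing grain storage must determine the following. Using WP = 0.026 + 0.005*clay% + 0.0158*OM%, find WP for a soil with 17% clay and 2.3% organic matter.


WP = 0.026 + 0.005*17 + 0.0158*2.3
   = 0.026 + 0.0850 + 0.0363
   = 0.1473


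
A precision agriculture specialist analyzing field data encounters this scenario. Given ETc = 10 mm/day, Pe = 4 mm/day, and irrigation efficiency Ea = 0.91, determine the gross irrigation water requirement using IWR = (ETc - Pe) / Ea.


IWR = (ETc - Pe) / Ea
    = (10 - 4) / 0.91
    = 6 / 0.91
    = 6.59 mm/day


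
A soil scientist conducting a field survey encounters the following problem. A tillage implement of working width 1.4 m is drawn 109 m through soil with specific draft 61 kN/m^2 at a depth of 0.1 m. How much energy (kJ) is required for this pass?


E = k * d * w * L
  = 61 * 0.1 * 1.4 * 109
  = 930.86 kJ


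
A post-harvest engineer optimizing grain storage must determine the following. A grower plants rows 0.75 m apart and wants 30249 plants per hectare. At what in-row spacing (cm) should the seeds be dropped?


spacing = 10000 / (row_sp * density)
        = 10000 / (0.75 * 30249)
        = 10000 / 22686.75
        = 0.44079 m = 44.08 cm


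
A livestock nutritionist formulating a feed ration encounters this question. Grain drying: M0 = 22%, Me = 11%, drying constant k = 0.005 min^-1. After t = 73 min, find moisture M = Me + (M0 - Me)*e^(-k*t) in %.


M = Me + (M0 - Me) * e^(-k*t)
  = 11 + (22 - 11) * e^(-0.005*73)
  = 11 + 11 * e^(-0.365)
  = 11 + 11 * 0.69420
  = 11 + 7.6362
  = 18.64%


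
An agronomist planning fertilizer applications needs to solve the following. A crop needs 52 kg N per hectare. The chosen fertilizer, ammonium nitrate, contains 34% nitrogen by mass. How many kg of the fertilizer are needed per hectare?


Rate = N_required / (N_content / 100)
     = 52 / (34 / 100)
     = 52 / 0.34
     = 152.94 kg/ha


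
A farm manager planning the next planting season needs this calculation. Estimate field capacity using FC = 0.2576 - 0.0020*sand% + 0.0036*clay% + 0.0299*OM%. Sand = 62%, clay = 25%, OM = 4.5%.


FC = 0.2576 - 0.0020*62 + 0.0036*25 + 0.0299*4.5
   = 0.2576 - 0.1240 + 0.0900 + 0.1346
   = 0.3582


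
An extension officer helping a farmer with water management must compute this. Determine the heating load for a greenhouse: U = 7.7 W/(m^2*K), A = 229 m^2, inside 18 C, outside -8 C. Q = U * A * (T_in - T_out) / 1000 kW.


dT = 18 - (-8) = 26 K
Q = U * A * dT
  = 7.7 * 229 * 26
  = 45845.80 W = 45.85 kW


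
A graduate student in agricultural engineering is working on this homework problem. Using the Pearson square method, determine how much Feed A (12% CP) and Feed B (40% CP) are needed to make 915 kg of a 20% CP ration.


parts_A = CP_b - target = 40 - 20 = 20
parts_B = target - CP_a = 20 - 12 = 8
total_parts = 20 + 8 = 28
Feed A = 915 * 20 / 28 = 653.57 kg
Feed B = 915 * 8 / 28 = 261.43 kg

653.57 kg


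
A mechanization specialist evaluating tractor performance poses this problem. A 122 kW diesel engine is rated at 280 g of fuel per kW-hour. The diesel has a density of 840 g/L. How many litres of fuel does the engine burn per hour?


FC = P * BSFC / rho_fuel
   = 122 * 280 / 840
   = 34160 / 840
   = 40.67 L/h


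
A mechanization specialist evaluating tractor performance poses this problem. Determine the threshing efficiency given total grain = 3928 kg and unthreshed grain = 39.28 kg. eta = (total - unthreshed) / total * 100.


eta = (total - unthreshed) / total * 100
    = (3928 - 39.28) / 3928 * 100
    = 3888.72 / 3928 * 100
    = 99%


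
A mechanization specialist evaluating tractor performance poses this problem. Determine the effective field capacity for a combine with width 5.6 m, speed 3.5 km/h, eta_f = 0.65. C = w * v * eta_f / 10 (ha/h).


C = w * v * eta_f / 10
  = 5.6 * 3.5 * 0.65 / 10
  = 12.74 / 10
  = 1.27 ha/h


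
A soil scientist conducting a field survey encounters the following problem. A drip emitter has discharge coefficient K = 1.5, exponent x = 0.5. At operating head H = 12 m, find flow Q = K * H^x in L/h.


Q = K * H^x
  = 1.5 * 12^0.5
  = 1.5 * 3.4641
  = 5.20 L/h


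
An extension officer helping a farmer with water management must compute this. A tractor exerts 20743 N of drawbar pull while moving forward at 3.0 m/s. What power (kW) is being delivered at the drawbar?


P = F * v / 1000
  = 20743 * 3.0 / 1000
  = 62229 / 1000
  = 62.23 kW


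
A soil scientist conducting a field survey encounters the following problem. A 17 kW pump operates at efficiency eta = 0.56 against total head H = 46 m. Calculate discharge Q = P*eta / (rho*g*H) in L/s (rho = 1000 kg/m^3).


Q = (P * 1000 * eta) / (rho * g * H)
  = (17 * 1000 * 0.56) / (1000 * 9.81 * 46)
  = 9520 / 451260
  = 0.02110 m^3/s = 21.10 L/s


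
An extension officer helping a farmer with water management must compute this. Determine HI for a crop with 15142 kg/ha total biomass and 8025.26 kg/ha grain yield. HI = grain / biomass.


HI = grain_yield / biomass
   = 8025.26 / 15142
   = 0.53


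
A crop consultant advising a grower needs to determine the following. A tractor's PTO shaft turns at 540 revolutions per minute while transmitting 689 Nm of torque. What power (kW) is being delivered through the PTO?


P = 2*pi*n*T / 60000
  = 2*pi * 540 * 689 / 60000
  = 2337721.93 / 60000
  = 38.96 kW


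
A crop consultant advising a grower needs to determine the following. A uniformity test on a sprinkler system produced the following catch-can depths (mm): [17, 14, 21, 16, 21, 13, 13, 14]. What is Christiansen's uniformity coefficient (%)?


xbar = 129 / 8 = 16.125
sum|xi - xbar| = 21.250
CU = 100 * (1 - 21.250 / (8 * 16.125))
   = 100 * (1 - 0.1647)
   = 83.53%


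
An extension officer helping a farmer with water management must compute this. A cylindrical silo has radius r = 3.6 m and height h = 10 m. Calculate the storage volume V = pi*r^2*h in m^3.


V = pi * r^2 * h
  = pi * 3.6^2 * 10
  = pi * 12.96 * 10
  = 407.15 m^3


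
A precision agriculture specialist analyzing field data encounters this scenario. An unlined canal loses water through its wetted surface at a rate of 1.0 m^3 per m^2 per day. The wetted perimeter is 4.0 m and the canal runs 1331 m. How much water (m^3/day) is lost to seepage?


S = C * P * L
  = 1.0 * 4.0 * 1331
  = 5324 m^3/day


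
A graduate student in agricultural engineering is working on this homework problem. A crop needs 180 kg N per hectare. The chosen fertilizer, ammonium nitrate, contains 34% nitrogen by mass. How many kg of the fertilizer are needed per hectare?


Rate = N_required / (N_content / 100)
     = 180 / (34 / 100)
     = 180 / 0.34
     = 529.41 kg/ha


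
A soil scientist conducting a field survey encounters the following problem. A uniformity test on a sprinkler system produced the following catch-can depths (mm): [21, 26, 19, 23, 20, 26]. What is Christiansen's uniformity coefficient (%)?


xbar = 135 / 6 = 22.500
sum|xi - xbar| = 15
CU = 100 * (1 - 15 / (6 * 22.500))
   = 100 * (1 - 0.1111)
   = 88.89%


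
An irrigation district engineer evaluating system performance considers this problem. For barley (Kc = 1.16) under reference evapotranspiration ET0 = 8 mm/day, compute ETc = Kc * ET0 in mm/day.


ETc = Kc * ET0
    = 1.16 * 8
    = 9.28 mm/day


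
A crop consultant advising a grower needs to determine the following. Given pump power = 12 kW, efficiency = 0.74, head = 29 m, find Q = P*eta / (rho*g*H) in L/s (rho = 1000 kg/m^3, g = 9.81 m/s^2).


Q = (P * 1000 * eta) / (rho * g * H)
  = (12 * 1000 * 0.74) / (1000 * 9.81 * 29)
  = 8880 / 284490
  = 0.03121 m^3/s = 31.21 L/s


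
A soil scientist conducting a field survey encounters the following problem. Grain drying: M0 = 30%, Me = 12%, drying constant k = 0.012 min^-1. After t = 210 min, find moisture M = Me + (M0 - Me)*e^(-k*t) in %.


M = Me + (M0 - Me) * e^(-k*t)
  = 12 + (30 - 12) * e^(-0.012*210)
  = 12 + 18 * e^(-2.520)
  = 12 + 18 * 0.08046
  = 12 + 1.4483
  = 13.45%


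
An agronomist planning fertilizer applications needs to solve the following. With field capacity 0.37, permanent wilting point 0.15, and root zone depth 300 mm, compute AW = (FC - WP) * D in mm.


AW = (FC - WP) * D
   = (0.37 - 0.15) * 300
   = 0.22 * 300
   = 66 mm


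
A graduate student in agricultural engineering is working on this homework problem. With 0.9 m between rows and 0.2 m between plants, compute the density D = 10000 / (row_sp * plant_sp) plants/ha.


D = 10000 / (row_sp * plant_sp)
  = 10000 / (0.9 * 0.2)
  = 10000 / 0.1800
  = 55555.56 plants/ha


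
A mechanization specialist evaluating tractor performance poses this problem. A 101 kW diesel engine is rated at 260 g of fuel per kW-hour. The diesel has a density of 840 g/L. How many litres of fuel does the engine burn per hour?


FC = P * BSFC / rho_fuel
   = 101 * 260 / 840
   = 26260 / 840
   = 31.26 L/h


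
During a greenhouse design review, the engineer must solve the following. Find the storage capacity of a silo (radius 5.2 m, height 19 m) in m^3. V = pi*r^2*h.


V = pi * r^2 * h
  = pi * 5.2^2 * 19
  = pi * 27.04 * 19
  = 1614.02 m^3


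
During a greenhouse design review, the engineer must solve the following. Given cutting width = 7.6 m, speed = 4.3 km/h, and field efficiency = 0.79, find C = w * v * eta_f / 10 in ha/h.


C = w * v * eta_f / 10
  = 7.6 * 4.3 * 0.79 / 10
  = 25.82 / 10
  = 2.58 ha/h


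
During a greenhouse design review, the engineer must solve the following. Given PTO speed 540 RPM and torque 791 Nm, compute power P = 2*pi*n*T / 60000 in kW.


P = 2*pi*n*T / 60000
  = 2*pi * 540 * 791 / 60000
  = 2683799.77 / 60000
  = 44.73 kW


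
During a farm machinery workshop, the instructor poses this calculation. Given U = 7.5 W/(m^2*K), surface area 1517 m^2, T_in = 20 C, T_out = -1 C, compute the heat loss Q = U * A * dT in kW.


dT = 20 - (-1) = 21 K
Q = U * A * dT
  = 7.5 * 1517 * 21
  = 238927.50 W = 238.93 kW


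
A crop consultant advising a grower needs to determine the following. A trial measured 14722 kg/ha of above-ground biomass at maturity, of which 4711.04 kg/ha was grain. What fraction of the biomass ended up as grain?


HI = grain_yield / biomass
   = 4711.04 / 14722
   = 0.32


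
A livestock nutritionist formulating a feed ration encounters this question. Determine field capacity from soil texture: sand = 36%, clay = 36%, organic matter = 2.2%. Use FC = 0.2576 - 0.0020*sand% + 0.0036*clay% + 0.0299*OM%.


FC = 0.2576 - 0.0020*36 + 0.0036*36 + 0.0299*2.2
   = 0.2576 - 0.0720 + 0.1296 + 0.0658
   = 0.3810


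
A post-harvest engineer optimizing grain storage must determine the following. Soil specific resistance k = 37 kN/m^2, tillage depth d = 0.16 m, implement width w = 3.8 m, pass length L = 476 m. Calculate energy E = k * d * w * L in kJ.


E = k * d * w * L
  = 37 * 0.16 * 3.8 * 476
  = 10708.10 kJ


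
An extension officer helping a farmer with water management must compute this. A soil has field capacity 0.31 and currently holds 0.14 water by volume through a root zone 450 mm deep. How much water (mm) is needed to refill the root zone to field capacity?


SMD = (FC - theta) * D
    = (0.31 - 0.14) * 450
    = 0.170 * 450
    = 76.50 mm


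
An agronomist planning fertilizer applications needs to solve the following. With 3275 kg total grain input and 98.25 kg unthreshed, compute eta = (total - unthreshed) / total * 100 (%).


eta = (total - unthreshed) / total * 100
    = (3275 - 98.25) / 3275 * 100
    = 3176.75 / 3275 * 100
    = 97%


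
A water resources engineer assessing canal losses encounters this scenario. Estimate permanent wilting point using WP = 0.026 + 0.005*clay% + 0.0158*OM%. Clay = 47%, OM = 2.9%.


WP = 0.026 + 0.005*47 + 0.0158*2.9
   = 0.026 + 0.2350 + 0.0458
   = 0.3068


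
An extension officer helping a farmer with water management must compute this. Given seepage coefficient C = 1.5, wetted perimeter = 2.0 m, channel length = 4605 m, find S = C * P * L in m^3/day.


S = C * P * L
  = 1.5 * 2.0 * 4605
  = 13815 m^3/day


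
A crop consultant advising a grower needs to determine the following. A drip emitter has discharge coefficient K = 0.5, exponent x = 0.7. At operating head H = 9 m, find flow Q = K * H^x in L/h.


Q = K * H^x
  = 0.5 * 9^0.7
  = 0.5 * 4.6555
  = 2.33 L/h


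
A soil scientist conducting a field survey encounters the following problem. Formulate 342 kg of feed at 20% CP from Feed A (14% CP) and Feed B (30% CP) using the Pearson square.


parts_A = CP_b - target = 30 - 20 = 10
parts_B = target - CP_a = 20 - 14 = 6
total_parts = 10 + 6 = 16
Feed A = 342 * 10 / 16 = 213.75 kg
Feed B = 342 * 6 / 16 = 128.25 kg

213.75 kg


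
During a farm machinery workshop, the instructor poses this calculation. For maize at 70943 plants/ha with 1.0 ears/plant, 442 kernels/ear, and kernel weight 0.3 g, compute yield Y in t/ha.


Y = density * ears * kernels * kw
  = 70943 * 1.0 * 442 * 0.3 g/ha
  = 9407041.80 g/ha
  = 9407.04 kg/ha = 9.41 t/ha


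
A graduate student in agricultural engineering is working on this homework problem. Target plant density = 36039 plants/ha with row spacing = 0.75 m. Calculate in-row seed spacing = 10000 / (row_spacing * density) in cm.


spacing = 10000 / (row_sp * density)
        = 10000 / (0.75 * 36039)
        = 10000 / 27029.25
        = 0.36997 m = 37.00 cm


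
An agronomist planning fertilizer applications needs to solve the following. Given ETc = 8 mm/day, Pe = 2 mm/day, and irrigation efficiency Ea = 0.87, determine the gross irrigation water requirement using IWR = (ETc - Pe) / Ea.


IWR = (ETc - Pe) / Ea
    = (8 - 2) / 0.87
    = 6 / 0.87
    = 6.90 mm/day


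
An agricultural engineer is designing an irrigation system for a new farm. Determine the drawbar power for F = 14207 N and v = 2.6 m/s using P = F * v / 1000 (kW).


P = F * v / 1000
  = 14207 * 2.6 / 1000
  = 36938.20 / 1000
  = 36.94 kW


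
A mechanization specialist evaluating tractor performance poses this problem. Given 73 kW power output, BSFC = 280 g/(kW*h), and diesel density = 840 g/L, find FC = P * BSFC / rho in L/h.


FC = P * BSFC / rho_fuel
   = 73 * 280 / 840
   = 20440 / 840
   = 24.33 L/h


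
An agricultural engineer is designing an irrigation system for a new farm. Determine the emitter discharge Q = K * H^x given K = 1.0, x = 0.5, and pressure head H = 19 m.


Q = K * H^x
  = 1.0 * 19^0.5
  = 1.0 * 4.3589
  = 4.36 L/h


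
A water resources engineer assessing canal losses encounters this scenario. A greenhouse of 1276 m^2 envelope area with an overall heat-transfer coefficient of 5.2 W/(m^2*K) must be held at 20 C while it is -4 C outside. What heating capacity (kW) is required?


dT = 20 - (-4) = 24 K
Q = U * A * dT
  = 5.2 * 1276 * 24
  = 159244.80 W = 159.24 kW


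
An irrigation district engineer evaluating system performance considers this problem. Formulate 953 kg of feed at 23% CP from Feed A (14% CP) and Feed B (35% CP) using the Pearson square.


parts_A = CP_b - target = 35 - 23 = 12
parts_B = target - CP_a = 23 - 14 = 9
total_parts = 12 + 9 = 21
Feed A = 953 * 12 / 21 = 544.57 kg
Feed B = 953 * 9 / 21 = 408.43 kg

544.57 kg
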